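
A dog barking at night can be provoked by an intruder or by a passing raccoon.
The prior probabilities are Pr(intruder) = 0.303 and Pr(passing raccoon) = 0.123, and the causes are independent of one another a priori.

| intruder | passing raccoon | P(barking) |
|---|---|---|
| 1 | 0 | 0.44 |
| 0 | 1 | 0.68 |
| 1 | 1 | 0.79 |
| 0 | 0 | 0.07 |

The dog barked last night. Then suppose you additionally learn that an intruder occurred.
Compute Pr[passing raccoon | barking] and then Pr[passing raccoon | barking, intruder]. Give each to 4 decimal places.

Pr[passing raccoon | barking] ≈ 0.3546; Pr[passing raccoon | barking, intruder] ≈ 0.2012

P(barking) = 0.07*0.697*0.877 + 0.68*0.697*0.123 + 0.44*0.303*0.877 + 0.79*0.303*0.123 = 0.042789 + 0.058297 + 0.116922 + 0.029443 = 0.247451
The passing raccoon-present share is 0.058297 + 0.029443 = 0.087740.
Hence the posterior is 0.087740/0.247451 ≈ 0.3546.

Now condition on the additional information:
P(barking | intruder) = 0.44*0.877 + 0.79*0.123 = 0.385880 + 0.097170 = 0.483050
Restricting to configurations with passing raccoon present: 0.79*0.123 = 0.097170.
P(passing raccoon | barking, intruder) = 0.097170 / 0.483050 ≈ 0.2012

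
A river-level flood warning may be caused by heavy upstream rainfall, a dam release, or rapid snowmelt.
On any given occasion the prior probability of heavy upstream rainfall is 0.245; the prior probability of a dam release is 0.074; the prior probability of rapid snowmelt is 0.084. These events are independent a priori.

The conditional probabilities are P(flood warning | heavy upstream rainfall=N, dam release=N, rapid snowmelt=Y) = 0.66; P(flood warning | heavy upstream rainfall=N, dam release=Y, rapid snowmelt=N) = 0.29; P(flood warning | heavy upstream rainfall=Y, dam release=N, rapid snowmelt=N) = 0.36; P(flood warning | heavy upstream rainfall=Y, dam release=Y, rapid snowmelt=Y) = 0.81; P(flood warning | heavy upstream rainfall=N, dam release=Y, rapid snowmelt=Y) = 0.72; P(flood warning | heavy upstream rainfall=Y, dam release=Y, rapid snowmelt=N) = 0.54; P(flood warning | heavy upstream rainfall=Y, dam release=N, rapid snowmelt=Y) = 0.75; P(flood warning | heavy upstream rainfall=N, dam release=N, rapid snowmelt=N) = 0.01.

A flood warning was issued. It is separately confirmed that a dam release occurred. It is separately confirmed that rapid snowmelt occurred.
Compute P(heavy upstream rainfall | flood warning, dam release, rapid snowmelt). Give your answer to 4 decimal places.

P(flood warning | dam release, rapid snowmelt) = 0.72×0.755 + 0.81×0.245 = 0.543600 + 0.198450 = 0.742050
Restricting to configurations with heavy upstream rainfall present: 0.81×0.245 = 0.198450.
P(heavy upstream rainfall | flood warning, dam release, rapid snowmelt) = 0.198450 / 0.742050 ≈ 0.2674

P(heavy upstream rainfall | flood warning, dam release, rapid snowmelt) ≈ 0.2674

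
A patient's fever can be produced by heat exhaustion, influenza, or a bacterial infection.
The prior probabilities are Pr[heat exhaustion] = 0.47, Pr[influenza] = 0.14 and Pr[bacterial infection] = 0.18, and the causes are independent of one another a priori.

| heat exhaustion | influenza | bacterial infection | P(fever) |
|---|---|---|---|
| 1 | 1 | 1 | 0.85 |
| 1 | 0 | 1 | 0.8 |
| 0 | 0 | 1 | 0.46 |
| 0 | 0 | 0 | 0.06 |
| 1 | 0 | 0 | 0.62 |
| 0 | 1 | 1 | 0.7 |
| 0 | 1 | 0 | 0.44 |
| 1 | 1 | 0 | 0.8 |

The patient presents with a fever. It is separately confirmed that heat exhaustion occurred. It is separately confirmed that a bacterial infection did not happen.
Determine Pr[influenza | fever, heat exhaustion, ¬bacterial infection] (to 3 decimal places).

Pr[influenza | fever, heat exhaustion, ¬bacterial infection] ≈ 0.174

For the numerator, keep only influenza=true terms: 0.8*0.14 = 0.112000
Denominator P(fever | heat exhaustion, ¬bacterial infection): 0.62*0.86 + 0.8*0.14 = 0.645200
Posterior = 0.112000 / 0.645200 ≈ 0.174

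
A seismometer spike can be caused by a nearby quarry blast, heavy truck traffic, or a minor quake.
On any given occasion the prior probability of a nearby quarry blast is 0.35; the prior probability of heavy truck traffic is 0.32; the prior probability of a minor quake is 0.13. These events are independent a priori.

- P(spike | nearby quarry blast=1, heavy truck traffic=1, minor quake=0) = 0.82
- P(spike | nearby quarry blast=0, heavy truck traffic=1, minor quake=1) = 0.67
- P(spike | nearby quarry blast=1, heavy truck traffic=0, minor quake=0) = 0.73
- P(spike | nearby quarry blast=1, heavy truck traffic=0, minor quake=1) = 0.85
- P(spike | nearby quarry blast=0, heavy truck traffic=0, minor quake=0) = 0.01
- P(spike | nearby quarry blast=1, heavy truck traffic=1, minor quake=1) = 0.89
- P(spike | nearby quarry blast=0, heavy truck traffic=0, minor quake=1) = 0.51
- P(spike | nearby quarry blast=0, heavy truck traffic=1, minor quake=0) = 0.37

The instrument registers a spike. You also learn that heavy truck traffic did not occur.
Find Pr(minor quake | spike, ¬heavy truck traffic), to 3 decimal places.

Sum P(spike|·) weighted by the priors over the 4 (nearby quarry blast, minor quake) configurations:
  P(spike | ¬heavy truck traffic) = 0.01×0.65×0.87 + 0.51×0.65×0.13 + 0.73×0.35×0.87 + 0.85×0.35×0.13
        = 0.005655 + 0.043095 + 0.222285 + 0.038675 = 0.309710
Configurations with minor quake contribute 0.081770, so
  P(minor quake | spike, ¬heavy truck traffic) = 0.081770 / 0.309710 ≈ 0.264

Pr(minor quake | spike, ¬heavy truck traffic) ≈ 0.264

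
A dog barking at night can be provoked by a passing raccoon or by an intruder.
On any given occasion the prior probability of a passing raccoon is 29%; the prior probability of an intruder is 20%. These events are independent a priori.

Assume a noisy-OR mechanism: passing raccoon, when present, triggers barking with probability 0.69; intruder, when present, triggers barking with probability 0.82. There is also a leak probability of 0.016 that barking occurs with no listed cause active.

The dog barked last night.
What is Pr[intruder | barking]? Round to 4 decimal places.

Under noisy-OR, P(barking | causes) = 1 − (1−0.016)·∏(1−qᵢ) over the active causes.
Numerator (weight on configurations with intruder): 0.116849 + 0.054815 = 0.171664
Normalizer over all consistent configurations: 0.016*0.71*0.8 + 0.82288*0.71*0.2 + 0.69496*0.29*0.8 + 0.945093*0.29*0.2 = 0.341983
P(intruder | barking) = 0.171664/0.341983 ≈ 0.5020

Pr[intruder | barking] ≈ 0.5020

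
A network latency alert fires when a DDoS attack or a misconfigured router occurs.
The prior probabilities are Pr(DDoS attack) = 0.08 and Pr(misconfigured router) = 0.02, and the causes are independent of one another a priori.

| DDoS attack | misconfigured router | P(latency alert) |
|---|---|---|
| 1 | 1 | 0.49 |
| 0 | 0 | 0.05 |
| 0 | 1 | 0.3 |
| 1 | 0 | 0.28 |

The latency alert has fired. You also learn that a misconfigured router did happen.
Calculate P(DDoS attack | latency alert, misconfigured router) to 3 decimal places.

P(latency alert | misconfigured router) = 0.3×0.92 + 0.49×0.08 = 0.276000 + 0.039200 = 0.315200
Of this, 0.039200 comes from 0.49×0.08 (the DDoS attack=true cases).
P(DDoS attack | latency alert, misconfigured router) = 0.039200 / 0.315200 ≈ 0.124

P(DDoS attack | latency alert, misconfigured router) ≈ 0.124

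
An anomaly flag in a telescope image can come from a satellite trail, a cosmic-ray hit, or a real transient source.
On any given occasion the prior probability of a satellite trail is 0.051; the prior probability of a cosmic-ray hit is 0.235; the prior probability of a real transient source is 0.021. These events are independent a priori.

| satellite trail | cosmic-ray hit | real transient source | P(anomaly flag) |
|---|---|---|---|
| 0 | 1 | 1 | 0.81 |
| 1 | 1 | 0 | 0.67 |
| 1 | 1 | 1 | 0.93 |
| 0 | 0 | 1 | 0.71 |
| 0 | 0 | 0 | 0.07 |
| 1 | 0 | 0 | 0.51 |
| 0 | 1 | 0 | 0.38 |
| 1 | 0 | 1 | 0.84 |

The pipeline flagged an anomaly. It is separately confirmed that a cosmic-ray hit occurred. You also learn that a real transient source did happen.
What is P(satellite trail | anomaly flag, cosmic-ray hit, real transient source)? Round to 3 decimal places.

For the numerator, keep only satellite trail=true terms: 0.93·0.051 = 0.047430
Normalizer over all consistent configurations: 0.81·0.949 + 0.93·0.051 = 0.816120
P(satellite trail | anomaly flag, cosmic-ray hit, real transient source) = 0.047430/0.816120 ≈ 0.058

P(satellite trail | anomaly flag, cosmic-ray hit, real transient source) ≈ 0.058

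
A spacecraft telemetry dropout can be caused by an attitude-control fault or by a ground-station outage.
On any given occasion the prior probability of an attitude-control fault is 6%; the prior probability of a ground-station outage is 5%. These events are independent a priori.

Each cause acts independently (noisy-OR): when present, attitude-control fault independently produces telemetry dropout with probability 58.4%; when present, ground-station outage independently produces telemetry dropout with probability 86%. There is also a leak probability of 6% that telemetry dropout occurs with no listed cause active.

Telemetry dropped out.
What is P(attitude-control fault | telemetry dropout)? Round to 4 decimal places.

Under noisy-OR, P(telemetry dropout | causes) = 1 − (1−0.06)·∏(1−qᵢ) over the active causes.
Numerator (weight on configurations with attitude-control fault): 0.034711 + 0.002836 = 0.037547
Normalizer over all consistent configurations: 0.06×0.94×0.95 + 0.8684×0.94×0.05 + 0.60896×0.06×0.95 + 0.945254×0.06×0.05 = 0.131942
Posterior = 0.037547 / 0.131942 ≈ 0.2846

P(attitude-control fault | telemetry dropout) ≈ 0.2846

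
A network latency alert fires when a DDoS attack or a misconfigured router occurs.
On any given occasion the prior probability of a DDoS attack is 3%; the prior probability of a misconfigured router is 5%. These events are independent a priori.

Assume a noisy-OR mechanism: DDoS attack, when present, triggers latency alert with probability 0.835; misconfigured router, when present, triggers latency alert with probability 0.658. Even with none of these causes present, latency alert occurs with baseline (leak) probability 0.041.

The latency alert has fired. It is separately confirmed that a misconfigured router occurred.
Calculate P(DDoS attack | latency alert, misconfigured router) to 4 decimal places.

P(DDoS attack | latency alert, misconfigured router) ≈ 0.0417

Under noisy-OR, P(latency alert | causes) = 1 − (1−0.041)·∏(1−qᵢ) over the active causes.
By total probability over both values of DDoS attack:
  P(latency alert | misconfigured router) = 0.672022·0.97 + 0.945884·0.03
        = 0.651861 + 0.028377 = 0.680238
The terms with DDoS attack present sum to 0.028377, so
  P(DDoS attack | latency alert, misconfigured router) = 0.028377 / 0.680238 ≈ 0.0417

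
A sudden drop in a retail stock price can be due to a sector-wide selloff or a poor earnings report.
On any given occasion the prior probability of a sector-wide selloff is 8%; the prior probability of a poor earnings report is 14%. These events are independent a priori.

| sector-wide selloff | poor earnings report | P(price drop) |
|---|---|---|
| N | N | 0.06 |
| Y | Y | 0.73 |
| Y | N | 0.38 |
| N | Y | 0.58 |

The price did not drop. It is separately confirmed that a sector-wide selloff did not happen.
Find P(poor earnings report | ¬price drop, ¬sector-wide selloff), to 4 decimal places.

P(poor earnings report | ¬price drop, ¬sector-wide selloff) ≈ 0.0678

By total probability over both values of poor earnings report:
  P(¬price drop | ¬sector-wide selloff) = 0.94*0.86 + 0.42*0.14
        = 0.808400 + 0.058800 = 0.867200
The terms with poor earnings report present sum to 0.058800, so
  P(poor earnings report | ¬price drop, ¬sector-wide selloff) = 0.058800 / 0.867200 ≈ 0.0678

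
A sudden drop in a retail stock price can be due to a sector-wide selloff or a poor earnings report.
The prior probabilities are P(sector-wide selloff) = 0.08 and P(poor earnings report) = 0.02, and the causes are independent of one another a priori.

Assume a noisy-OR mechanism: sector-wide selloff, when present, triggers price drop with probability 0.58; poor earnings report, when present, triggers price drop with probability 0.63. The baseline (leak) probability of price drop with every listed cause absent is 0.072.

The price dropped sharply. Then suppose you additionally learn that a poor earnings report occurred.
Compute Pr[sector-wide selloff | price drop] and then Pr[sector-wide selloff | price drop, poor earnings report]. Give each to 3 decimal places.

Under noisy-OR, P(price drop | causes) = 1 − (1−0.072)·∏(1−qᵢ) over the active causes.
P(price drop) = 0.072×0.92×0.98 + 0.65664×0.92×0.02 + 0.61024×0.08×0.98 + 0.855789×0.08×0.02 = 0.064915 + 0.012082 + 0.047843 + 0.001369 = 0.126209
The sector-wide selloff-present share is 0.047843 + 0.001369 = 0.049212.
So P(sector-wide selloff | price drop) = 0.049212/0.126209 ≈ 0.390.

With the extra evidence:
Enumerate both values of sector-wide selloff and weight by the priors:
  P(price drop | poor earnings report) = 0.65664·0.92 + 0.855789·0.08
        = 0.604109 + 0.068463 = 0.672572
Keeping only the sector-wide selloff-present terms gives 0.068463, so
  P(sector-wide selloff | price drop, poor earnings report) = 0.068463 / 0.672572 ≈ 0.102

Pr[sector-wide selloff | price drop] ≈ 0.390; Pr[sector-wide selloff | price drop, poor earnings report] ≈ 0.102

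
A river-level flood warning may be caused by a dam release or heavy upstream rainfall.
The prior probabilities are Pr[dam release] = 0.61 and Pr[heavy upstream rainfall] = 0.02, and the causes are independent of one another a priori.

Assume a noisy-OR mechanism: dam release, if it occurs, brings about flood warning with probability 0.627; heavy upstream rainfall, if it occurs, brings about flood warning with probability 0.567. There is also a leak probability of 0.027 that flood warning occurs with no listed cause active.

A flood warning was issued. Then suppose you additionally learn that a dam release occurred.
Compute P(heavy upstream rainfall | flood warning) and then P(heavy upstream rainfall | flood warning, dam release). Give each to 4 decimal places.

Under noisy-OR, P(flood warning | causes) = 1 − (1−0.027)·∏(1−qᵢ) over the active causes.
P(flood warning) = 0.027·0.39·0.98 + 0.578691·0.39·0.02 + 0.637071·0.61·0.98 + 0.842852·0.61·0.02 = 0.010319 + 0.004514 + 0.380841 + 0.010283 = 0.405957
Restricting to configurations with heavy upstream rainfall present: 0.004514 + 0.010283 = 0.014797.
P(heavy upstream rainfall | flood warning) = 0.014797 / 0.405957 ≈ 0.0364

With the extra evidence:
Enumerate both values of heavy upstream rainfall and weight by the priors:
  P(flood warning | dam release) = 0.637071·0.98 + 0.842852·0.02
        = 0.624330 + 0.016857 = 0.641187
The terms with heavy upstream rainfall present sum to 0.016857, so
  P(heavy upstream rainfall | flood warning, dam release) = 0.016857 / 0.641187 ≈ 0.0263

P(heavy upstream rainfall | flood warning) ≈ 0.0364; P(heavy upstream rainfall | flood warning, dam release) ≈ 0.0263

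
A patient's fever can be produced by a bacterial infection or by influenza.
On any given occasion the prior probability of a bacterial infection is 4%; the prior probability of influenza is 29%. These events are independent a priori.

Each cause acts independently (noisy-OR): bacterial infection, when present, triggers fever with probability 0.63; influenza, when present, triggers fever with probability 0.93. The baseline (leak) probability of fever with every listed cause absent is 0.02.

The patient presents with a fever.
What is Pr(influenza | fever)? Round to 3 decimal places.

Pr(influenza | fever) ≈ 0.895

Under noisy-OR, P(fever | causes) = 1 − (1−0.02)·∏(1−qᵢ) over the active causes.
By total probability over the 4 (bacterial infection, influenza) configurations:
  P(fever) = 0.02×0.96×0.71 + 0.9314×0.96×0.29 + 0.6374×0.04×0.71 + 0.974618×0.04×0.29
        = 0.013632 + 0.259302 + 0.018102 + 0.011306 = 0.302342
Keeping only the influenza-present terms gives 0.270608, so
  P(influenza | fever) = 0.270608 / 0.302342 ≈ 0.895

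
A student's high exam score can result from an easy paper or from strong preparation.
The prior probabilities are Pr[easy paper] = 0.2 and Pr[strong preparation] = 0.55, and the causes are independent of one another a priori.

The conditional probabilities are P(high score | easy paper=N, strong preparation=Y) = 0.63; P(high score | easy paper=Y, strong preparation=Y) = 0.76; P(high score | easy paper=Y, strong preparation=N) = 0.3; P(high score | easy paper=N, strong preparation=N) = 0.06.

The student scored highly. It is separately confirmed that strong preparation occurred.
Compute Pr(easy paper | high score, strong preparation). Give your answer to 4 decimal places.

Pr(easy paper | high score, strong preparation) ≈ 0.2317

For the numerator, keep only easy paper=true terms: 0.76×0.2 = 0.152000
Denominator P(high score | strong preparation): 0.63×0.8 + 0.76×0.2 = 0.656000
P(easy paper | high score, strong preparation) = 0.152000/0.656000 ≈ 0.2317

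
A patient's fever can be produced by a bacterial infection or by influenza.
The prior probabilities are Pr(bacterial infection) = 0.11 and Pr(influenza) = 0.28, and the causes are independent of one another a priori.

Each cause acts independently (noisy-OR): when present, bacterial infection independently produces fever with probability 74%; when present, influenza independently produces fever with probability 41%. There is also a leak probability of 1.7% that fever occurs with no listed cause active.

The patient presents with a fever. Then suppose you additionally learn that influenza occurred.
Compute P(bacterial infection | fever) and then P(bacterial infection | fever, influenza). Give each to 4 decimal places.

P(bacterial infection | fever) ≈ 0.4241; P(bacterial infection | fever, influenza) ≈ 0.1999

Under noisy-OR, P(fever | causes) = 1 − (1−0.017)·∏(1−qᵢ) over the active causes.
Sum P(fever|·) weighted by the priors over the 4 (bacterial infection, influenza) configurations:
  P(fever) = 0.017·0.89·0.72 + 0.42003·0.89·0.28 + 0.74442·0.11·0.72 + 0.849208·0.11·0.28
        = 0.010894 + 0.104671 + 0.058958 + 0.026156 = 0.200679
Keeping only the bacterial infection-present terms gives 0.085114, so
  P(bacterial infection | fever) = 0.085114 / 0.200679 ≈ 0.4241

Now condition on the additional information:
Numerator (weight on configurations with bacterial infection): 0.849208·0.11 = 0.093413
Normalizer over all consistent configurations: 0.42003·0.89 + 0.849208·0.11 = 0.467240
Posterior = 0.093413 / 0.467240 ≈ 0.1999
Conditioning on influenza lowers the posterior on bacterial infection: the classic explaining-away effect in a common-effect structure.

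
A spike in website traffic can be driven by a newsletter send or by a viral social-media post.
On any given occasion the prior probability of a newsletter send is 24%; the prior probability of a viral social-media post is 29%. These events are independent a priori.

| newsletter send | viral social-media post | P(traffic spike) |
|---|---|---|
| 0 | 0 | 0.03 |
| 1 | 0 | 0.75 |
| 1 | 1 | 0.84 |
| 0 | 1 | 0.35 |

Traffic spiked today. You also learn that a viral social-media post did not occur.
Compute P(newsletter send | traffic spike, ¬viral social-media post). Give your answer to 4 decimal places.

By total probability over both values of newsletter send:
  P(traffic spike | ¬viral social-media post) = 0.03×0.76 + 0.75×0.24
        = 0.022800 + 0.180000 = 0.202800
Keeping only the newsletter send-present terms gives 0.180000, so
  P(newsletter send | traffic spike, ¬viral social-media post) = 0.180000 / 0.202800 ≈ 0.8876

P(newsletter send | traffic spike, ¬viral social-media post) ≈ 0.8876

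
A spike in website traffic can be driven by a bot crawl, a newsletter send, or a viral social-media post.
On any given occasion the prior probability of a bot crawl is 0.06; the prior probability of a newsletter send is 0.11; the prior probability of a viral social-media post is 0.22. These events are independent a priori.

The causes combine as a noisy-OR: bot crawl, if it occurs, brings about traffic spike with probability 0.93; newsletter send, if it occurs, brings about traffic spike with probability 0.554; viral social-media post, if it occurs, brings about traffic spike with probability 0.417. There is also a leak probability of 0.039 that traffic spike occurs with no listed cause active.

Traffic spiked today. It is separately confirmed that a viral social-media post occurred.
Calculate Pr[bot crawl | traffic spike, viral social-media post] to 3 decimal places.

Pr[bot crawl | traffic spike, viral social-media post] ≈ 0.115

Under noisy-OR, P(traffic spike | causes) = 1 − (1−0.039)·∏(1−qᵢ) over the active causes.
P(traffic spike | viral social-media post) = 0.439737·0.94·0.89 + 0.750123·0.94·0.11 + 0.960782·0.06·0.89 + 0.982509·0.06·0.11 = 0.367884 + 0.077563 + 0.051306 + 0.006485 = 0.503238
Of this, 0.057791 comes from 0.051306 + 0.006485 (the bot crawl=true cases).
P(bot crawl | traffic spike, viral social-media post) = 0.057791 / 0.503238 ≈ 0.115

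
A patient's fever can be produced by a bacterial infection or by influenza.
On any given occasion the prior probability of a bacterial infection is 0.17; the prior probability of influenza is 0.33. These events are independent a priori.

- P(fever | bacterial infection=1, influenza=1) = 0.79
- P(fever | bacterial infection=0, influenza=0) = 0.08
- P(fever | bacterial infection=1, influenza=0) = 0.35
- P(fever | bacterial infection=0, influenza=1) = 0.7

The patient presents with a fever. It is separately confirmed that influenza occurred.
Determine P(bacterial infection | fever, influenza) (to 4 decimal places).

P(bacterial infection | fever, influenza) ≈ 0.1878

Numerator (weight on configurations with bacterial infection): 0.79×0.17 = 0.134300
Normalizer over all consistent configurations: 0.7×0.83 + 0.79×0.17 = 0.715300
Posterior = 0.134300 / 0.715300 ≈ 0.1878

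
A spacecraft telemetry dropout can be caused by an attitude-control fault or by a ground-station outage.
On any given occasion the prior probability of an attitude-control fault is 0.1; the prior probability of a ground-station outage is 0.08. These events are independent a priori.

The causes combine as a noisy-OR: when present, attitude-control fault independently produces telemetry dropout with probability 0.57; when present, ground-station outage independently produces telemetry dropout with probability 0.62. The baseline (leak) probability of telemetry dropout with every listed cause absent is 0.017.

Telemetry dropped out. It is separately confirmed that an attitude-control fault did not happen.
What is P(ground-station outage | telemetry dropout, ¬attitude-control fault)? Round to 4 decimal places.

Under noisy-OR, P(telemetry dropout | causes) = 1 − (1−0.017)·∏(1−qᵢ) over the active causes.
Enumerate both values of ground-station outage and weight by the priors:
  P(telemetry dropout | ¬attitude-control fault) = 0.017·0.92 + 0.62646·0.08
        = 0.015640 + 0.050117 = 0.065757
The terms with ground-station outage present sum to 0.050117, so
  P(ground-station outage | telemetry dropout, ¬attitude-control fault) = 0.050117 / 0.065757 ≈ 0.7622

P(ground-station outage | telemetry dropout, ¬attitude-control fault) ≈ 0.7622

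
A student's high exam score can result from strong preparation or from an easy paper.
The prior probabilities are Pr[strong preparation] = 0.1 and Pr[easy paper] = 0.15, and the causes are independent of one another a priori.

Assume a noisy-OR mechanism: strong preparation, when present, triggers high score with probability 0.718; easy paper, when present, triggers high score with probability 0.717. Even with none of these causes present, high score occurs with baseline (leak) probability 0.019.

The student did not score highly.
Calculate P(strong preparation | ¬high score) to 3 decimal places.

P(strong preparation | ¬high score) ≈ 0.030

Under noisy-OR, P(high score | causes) = 1 − (1−0.019)·∏(1−qᵢ) over the active causes.
P(¬high score) = 0.981·0.9·0.85 + 0.277623·0.9·0.15 + 0.276642·0.1·0.85 + 0.07829·0.1·0.15 = 0.750465 + 0.037479 + 0.023515 + 0.001174 = 0.812633
Of this, 0.024689 comes from 0.023515 + 0.001174 (the strong preparation=true cases).
P(strong preparation | ¬high score) = 0.024689 / 0.812633 ≈ 0.030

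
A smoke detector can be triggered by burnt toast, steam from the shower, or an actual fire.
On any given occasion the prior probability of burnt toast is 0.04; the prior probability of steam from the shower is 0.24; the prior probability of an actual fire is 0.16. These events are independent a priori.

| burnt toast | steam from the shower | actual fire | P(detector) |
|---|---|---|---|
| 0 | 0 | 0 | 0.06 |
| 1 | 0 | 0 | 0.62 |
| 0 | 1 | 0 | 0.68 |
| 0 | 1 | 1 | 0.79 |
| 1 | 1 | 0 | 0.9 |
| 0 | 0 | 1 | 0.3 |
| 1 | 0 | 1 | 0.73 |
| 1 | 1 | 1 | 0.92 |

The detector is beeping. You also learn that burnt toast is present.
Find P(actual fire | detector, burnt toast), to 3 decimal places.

P(detector | burnt toast) = 0.62*0.76*0.84 + 0.73*0.76*0.16 + 0.9*0.24*0.84 + 0.92*0.24*0.16 = 0.395808 + 0.088768 + 0.181440 + 0.035328 = 0.701344
The actual fire-present share is 0.088768 + 0.035328 = 0.124096.
So P(actual fire | detector, burnt toast) = 0.124096/0.701344 ≈ 0.177.

P(actual fire | detector, burnt toast) ≈ 0.177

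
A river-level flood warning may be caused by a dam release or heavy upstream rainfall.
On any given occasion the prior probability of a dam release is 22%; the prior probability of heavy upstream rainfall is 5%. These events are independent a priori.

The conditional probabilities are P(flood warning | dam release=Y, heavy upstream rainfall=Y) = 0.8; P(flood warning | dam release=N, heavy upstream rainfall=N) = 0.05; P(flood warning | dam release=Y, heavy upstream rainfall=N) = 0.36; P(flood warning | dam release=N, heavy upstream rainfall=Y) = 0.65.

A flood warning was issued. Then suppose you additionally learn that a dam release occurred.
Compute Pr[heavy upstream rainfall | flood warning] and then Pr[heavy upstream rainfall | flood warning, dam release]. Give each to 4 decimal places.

Pr[heavy upstream rainfall | flood warning] ≈ 0.2332; Pr[heavy upstream rainfall | flood warning, dam release] ≈ 0.1047

P(flood warning) = 0.05×0.78×0.95 + 0.65×0.78×0.05 + 0.36×0.22×0.95 + 0.8×0.22×0.05 = 0.037050 + 0.025350 + 0.075240 + 0.008800 = 0.146440
The heavy upstream rainfall-present share is 0.025350 + 0.008800 = 0.034150.
So P(heavy upstream rainfall | flood warning) = 0.034150/0.146440 ≈ 0.2332.

Now condition on the additional information:
P(flood warning | dam release) = 0.36×0.95 + 0.8×0.05 = 0.342000 + 0.040000 = 0.382000
The heavy upstream rainfall-present share is 0.8×0.05 = 0.040000.
P(heavy upstream rainfall | flood warning, dam release) = 0.040000 / 0.382000 ≈ 0.1047
— dam release explains away the evidence for heavy upstream rainfall.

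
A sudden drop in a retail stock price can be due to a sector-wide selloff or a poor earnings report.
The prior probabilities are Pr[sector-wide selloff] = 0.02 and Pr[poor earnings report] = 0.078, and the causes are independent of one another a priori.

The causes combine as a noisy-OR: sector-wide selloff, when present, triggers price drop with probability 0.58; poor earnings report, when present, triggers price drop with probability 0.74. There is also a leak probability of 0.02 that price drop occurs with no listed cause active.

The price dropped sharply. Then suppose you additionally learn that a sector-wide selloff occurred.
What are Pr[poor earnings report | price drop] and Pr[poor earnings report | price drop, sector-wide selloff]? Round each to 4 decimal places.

Under noisy-OR, P(price drop | causes) = 1 − (1−0.02)·∏(1−qᵢ) over the active causes.
For the numerator, keep only poor earnings report=true terms: 0.056963 + 0.001393 = 0.058356
Denominator P(price drop): 0.02*0.98*0.922 + 0.7452*0.98*0.078 + 0.5884*0.02*0.922 + 0.892984*0.02*0.078 = 0.087277
Posterior = 0.058356 / 0.087277 ≈ 0.6686

Now also conditioning on sector-wide selloff=true:
Numerator (weight on configurations with poor earnings report): 0.892984*0.078 = 0.069653
Normalizer over all consistent configurations: 0.5884*0.922 + 0.892984*0.078 = 0.612158
Posterior = 0.069653 / 0.612158 ≈ 0.1138
— sector-wide selloff explains away the evidence for poor earnings report.

Pr[poor earnings report | price drop] ≈ 0.6686; Pr[poor earnings report | price drop, sector-wide selloff] ≈ 0.1138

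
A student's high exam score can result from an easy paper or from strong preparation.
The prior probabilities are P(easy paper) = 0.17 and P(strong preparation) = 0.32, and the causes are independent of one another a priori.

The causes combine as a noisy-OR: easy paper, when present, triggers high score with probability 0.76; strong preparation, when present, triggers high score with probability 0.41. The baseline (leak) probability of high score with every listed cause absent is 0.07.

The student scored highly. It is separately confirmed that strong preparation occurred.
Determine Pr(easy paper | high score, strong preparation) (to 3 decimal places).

Under noisy-OR, P(high score | causes) = 1 − (1−0.07)·∏(1−qᵢ) over the active causes.
By total probability over both values of easy paper:
  P(high score | strong preparation) = 0.4513·0.83 + 0.868312·0.17
        = 0.374579 + 0.147613 = 0.522192
Keeping only the easy paper-present terms gives 0.147613, so
  P(easy paper | high score, strong preparation) = 0.147613 / 0.522192 ≈ 0.283

Pr(easy paper | high score, strong preparation) ≈ 0.283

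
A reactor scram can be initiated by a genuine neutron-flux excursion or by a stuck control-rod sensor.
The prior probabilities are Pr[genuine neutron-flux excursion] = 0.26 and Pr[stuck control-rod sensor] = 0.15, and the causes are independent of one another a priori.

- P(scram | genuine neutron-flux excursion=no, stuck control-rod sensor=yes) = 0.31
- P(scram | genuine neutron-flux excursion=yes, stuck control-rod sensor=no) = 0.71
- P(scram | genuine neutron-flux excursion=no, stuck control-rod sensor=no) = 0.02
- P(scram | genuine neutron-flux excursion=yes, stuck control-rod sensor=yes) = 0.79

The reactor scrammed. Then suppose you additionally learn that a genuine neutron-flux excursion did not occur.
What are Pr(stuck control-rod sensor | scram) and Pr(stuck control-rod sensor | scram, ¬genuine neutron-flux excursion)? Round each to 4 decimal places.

Weight on stuck control-rod sensor=true, given the evidence: 0.034410 + 0.030810 = 0.065220
Denominator P(scram): 0.02*0.74*0.85 + 0.31*0.74*0.15 + 0.71*0.26*0.85 + 0.79*0.26*0.15 = 0.234710
Posterior = 0.065220 / 0.234710 ≈ 0.2779

Now also conditioning on genuine neutron-flux excursion≠true:
For the numerator, keep only stuck control-rod sensor=true terms: 0.31×0.15 = 0.046500
Normalizer over all consistent configurations: 0.02×0.85 + 0.31×0.15 = 0.063500
P(stuck control-rod sensor | scram, ¬genuine neutron-flux excursion) = 0.046500/0.063500 ≈ 0.7323
With genuine neutron-flux excursion excluded, stuck control-rod sensor must carry more of the explanatory weight for the scram.

Pr(stuck control-rod sensor | scram) ≈ 0.2779; Pr(stuck control-rod sensor | scram, ¬genuine neutron-flux excursion) ≈ 0.7323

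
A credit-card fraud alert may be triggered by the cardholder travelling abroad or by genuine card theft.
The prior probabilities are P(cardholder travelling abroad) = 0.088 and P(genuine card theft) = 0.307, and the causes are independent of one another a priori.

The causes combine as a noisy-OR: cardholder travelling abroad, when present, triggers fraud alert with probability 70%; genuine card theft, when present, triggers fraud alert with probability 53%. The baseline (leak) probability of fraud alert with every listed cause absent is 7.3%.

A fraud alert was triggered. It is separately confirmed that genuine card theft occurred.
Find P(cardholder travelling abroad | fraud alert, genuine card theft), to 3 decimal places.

P(cardholder travelling abroad | fraud alert, genuine card theft) ≈ 0.129

Under noisy-OR, P(fraud alert | causes) = 1 − (1−0.073)·∏(1−qᵢ) over the active causes.
Weight on cardholder travelling abroad=true, given the evidence: 0.869293×0.088 = 0.076498
The normalizing constant is 0.56431×0.912 + 0.869293×0.088 = 0.591149
P(cardholder travelling abroad | fraud alert, genuine card theft) = 0.076498/0.591149 ≈ 0.129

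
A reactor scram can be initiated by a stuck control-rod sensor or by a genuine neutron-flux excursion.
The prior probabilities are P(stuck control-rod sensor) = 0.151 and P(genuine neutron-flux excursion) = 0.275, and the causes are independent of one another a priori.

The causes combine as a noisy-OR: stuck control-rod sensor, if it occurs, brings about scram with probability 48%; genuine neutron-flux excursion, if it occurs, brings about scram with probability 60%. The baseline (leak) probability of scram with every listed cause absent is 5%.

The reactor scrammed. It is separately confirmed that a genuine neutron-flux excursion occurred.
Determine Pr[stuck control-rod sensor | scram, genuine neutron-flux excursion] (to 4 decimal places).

Pr[stuck control-rod sensor | scram, genuine neutron-flux excursion] ≈ 0.1871

Under noisy-OR, P(scram | causes) = 1 − (1−0.05)·∏(1−qᵢ) over the active causes.
P(scram | genuine neutron-flux excursion) = 0.62×0.849 + 0.8024×0.151 = 0.526380 + 0.121162 = 0.647542
Restricting to configurations with stuck control-rod sensor present: 0.8024×0.151 = 0.121162.
P(stuck control-rod sensor | scram, genuine neutron-flux excursion) = 0.121162 / 0.647542 ≈ 0.1871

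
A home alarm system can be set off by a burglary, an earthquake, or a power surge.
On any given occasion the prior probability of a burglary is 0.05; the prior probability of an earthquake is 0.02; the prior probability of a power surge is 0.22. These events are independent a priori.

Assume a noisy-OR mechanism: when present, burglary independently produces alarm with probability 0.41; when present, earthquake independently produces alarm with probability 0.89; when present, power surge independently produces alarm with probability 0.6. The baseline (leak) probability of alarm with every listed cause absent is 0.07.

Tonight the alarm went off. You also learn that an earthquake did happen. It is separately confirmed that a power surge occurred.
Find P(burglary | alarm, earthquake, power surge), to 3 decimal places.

Under noisy-OR, P(alarm | causes) = 1 − (1−0.07)·∏(1−qᵢ) over the active causes.
Numerator (weight on configurations with burglary): 0.975857*0.05 = 0.048793
Normalizer over all consistent configurations: 0.95908*0.95 + 0.975857*0.05 = 0.959919
Posterior = 0.048793 / 0.959919 ≈ 0.051

P(burglary | alarm, earthquake, power surge) ≈ 0.051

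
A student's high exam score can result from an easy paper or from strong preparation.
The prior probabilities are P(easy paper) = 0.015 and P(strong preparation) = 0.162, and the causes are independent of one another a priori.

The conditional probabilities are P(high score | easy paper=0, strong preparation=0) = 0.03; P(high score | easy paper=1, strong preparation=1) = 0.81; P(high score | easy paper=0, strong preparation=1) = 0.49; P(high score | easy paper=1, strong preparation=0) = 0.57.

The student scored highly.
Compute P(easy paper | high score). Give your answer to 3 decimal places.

Sum P(high score|·) weighted by the priors over the 4 (easy paper, strong preparation) configurations:
  P(high score) = 0.03×0.985×0.838 + 0.49×0.985×0.162 + 0.57×0.015×0.838 + 0.81×0.015×0.162
        = 0.024763 + 0.078189 + 0.007165 + 0.001968 = 0.112085
The terms with easy paper present sum to 0.009133, so
  P(easy paper | high score) = 0.009133 / 0.112085 ≈ 0.081

P(easy paper | high score) ≈ 0.081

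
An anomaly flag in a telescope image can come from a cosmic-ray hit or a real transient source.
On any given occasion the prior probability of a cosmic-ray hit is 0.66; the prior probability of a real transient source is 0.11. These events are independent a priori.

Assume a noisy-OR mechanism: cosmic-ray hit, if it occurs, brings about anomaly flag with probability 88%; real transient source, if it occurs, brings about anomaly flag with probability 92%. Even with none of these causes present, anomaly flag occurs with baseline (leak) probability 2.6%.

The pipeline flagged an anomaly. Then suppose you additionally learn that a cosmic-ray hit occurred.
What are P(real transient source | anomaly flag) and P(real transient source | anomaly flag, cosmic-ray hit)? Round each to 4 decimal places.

P(real transient source | anomaly flag) ≈ 0.1681; P(real transient source | anomaly flag, cosmic-ray hit) ≈ 0.1218

Under noisy-OR, P(anomaly flag | causes) = 1 − (1−0.026)·∏(1−qᵢ) over the active causes.
Numerator (weight on configurations with real transient source): 0.034486 + 0.071921 = 0.106407
Denominator P(anomaly flag): 0.026×0.34×0.89 + 0.92208×0.34×0.11 + 0.88312×0.66×0.89 + 0.99065×0.66×0.11 = 0.633020
P(real transient source | anomaly flag) = 0.106407/0.633020 ≈ 0.1681

With the extra evidence:
By total probability over both values of real transient source:
  P(anomaly flag | cosmic-ray hit) = 0.88312*0.89 + 0.99065*0.11
        = 0.785977 + 0.108971 = 0.894948
The terms with real transient source present sum to 0.108971, so
  P(real transient source | anomaly flag, cosmic-ray hit) = 0.108971 / 0.894948 ≈ 0.1218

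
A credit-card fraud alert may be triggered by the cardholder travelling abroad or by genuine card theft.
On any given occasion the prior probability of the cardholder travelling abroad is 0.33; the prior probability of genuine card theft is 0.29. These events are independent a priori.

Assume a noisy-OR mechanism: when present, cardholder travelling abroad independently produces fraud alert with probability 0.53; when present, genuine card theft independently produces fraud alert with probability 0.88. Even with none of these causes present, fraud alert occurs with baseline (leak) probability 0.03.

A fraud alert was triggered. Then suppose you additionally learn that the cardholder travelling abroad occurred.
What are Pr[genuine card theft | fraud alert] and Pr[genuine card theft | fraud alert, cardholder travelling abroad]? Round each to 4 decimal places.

Under noisy-OR, P(fraud alert | causes) = 1 − (1−0.03)·∏(1−qᵢ) over the active causes.
Weight on genuine card theft=true, given the evidence: 0.171683 + 0.090464 = 0.262147
The normalizing constant is 0.03*0.67*0.71 + 0.8836*0.67*0.29 + 0.5441*0.33*0.71 + 0.945292*0.33*0.29 = 0.403901
P(genuine card theft | fraud alert) = 0.262147/0.403901 ≈ 0.6490

With the extra evidence:
For the numerator, keep only genuine card theft=true terms: 0.945292×0.29 = 0.274135
Denominator P(fraud alert | cardholder travelling abroad): 0.5441×0.71 + 0.945292×0.29 = 0.660446
P(genuine card theft | fraud alert, cardholder travelling abroad) = 0.274135/0.660446 ≈ 0.4151
The drop from 0.6490 to 0.4151 is the explaining-away (discounting) effect.

Pr[genuine card theft | fraud alert] ≈ 0.6490; Pr[genuine card theft | fraud alert, cardholder travelling abroad] ≈ 0.4151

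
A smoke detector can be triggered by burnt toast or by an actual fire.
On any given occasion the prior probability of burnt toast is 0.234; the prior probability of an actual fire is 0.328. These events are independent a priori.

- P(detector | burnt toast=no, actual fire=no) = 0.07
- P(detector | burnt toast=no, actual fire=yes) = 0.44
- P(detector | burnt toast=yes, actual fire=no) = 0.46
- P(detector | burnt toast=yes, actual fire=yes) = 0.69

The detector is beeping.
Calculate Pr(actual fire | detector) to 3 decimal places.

Pr(actual fire | detector) ≈ 0.601

Numerator (weight on configurations with actual fire): 0.110549 + 0.052959 = 0.163508
Normalizer over all consistent configurations: 0.07*0.766*0.672 + 0.44*0.766*0.328 + 0.46*0.234*0.672 + 0.69*0.234*0.328 = 0.271875
P(actual fire | detector) = 0.163508/0.271875 ≈ 0.601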